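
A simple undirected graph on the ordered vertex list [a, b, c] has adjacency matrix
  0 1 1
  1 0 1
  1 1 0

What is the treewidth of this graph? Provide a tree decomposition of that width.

Treewidth 2.
One optimal decomposition is:
Bags: B1 = {a, b, c}
Tree: (single bag)

With just one bag of size 3, the width is 3 − 1 = 2, so tw(G) ≤ 2. For the lower bound, the 3 vertices {a, b, c} are pairwise adjacent, and any tree decomposition puts a clique entirely inside one bag — forcing width ≥ 2. The upper and lower bounds meet at 2, so that is the treewidth.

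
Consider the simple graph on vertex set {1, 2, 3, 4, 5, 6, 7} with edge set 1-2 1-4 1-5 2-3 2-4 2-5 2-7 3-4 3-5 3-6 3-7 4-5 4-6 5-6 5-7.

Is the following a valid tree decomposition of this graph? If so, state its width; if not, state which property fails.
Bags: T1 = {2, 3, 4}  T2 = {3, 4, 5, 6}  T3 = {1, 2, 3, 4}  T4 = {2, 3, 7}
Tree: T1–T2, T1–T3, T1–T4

No — edge (5,2) lies in no bag.

A tree decomposition must satisfy three properties: every vertex lies in some bag; for every edge, both endpoints lie together in some bag; and for every vertex, the bags containing it form a connected subtree. Here edge (5,2) lies in no bag, so the decomposition is invalid.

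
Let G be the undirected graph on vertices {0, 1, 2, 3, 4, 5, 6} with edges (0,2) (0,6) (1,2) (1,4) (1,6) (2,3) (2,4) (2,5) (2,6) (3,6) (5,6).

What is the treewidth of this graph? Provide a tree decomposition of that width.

The largest bag has 3 vertices, giving width 2; this decomposition certifies tw(G) ≤ 2. Conversely, {1, 2, 4} is a clique of size 3, and the vertices of any clique must share a bag in every tree decomposition; so some bag has ≥ 3 vertices and tw(G) ≥ 2. Therefore the treewidth is 2.

Treewidth 2.
Bags: B1 = {1, 2, 4}  B2 = {1, 2, 6}  B3 = {2, 5, 6}  B4 = {0, 2, 6}  B5 = {2, 3, 6}
Tree: B1–B2, B2–B3, B2–B4, B4–B5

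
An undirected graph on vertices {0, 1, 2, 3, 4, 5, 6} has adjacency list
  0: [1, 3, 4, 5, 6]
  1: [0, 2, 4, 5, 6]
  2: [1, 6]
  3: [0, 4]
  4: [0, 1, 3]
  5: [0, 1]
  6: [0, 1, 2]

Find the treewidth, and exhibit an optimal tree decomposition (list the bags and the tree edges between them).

Treewidth 2.
One optimal decomposition is:
Bags: B1 = {0, 1, 4}  B2 = {0, 1, 6}  B3 = {0, 3, 4}  B4 = {0, 1, 5}  B5 = {1, 2, 6}
Tree: B1–B2, B1–B3, B2–B4, B2–B5

The largest bag has 3 vertices, giving width 2; this decomposition certifies tw(G) ≤ 2. Conversely, {0, 1, 4} is a clique of size 3, and the vertices of any clique must share a bag in every tree decomposition; so some bag has ≥ 3 vertices and tw(G) ≥ 2. The upper and lower bounds meet at 2, so that is the treewidth.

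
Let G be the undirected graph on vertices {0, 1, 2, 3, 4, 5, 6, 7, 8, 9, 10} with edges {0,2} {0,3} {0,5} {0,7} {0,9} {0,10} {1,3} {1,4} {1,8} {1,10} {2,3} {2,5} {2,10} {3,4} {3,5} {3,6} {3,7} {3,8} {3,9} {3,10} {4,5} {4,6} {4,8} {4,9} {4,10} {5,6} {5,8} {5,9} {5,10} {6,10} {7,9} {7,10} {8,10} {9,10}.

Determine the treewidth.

4

A width-4 tree decomposition is:
Bags: B1 = {0, 3, 5, 9, 10}  B2 = {3, 4, 5, 9, 10}  B3 = {0, 3, 7, 9, 10}  B4 = {3, 4, 5, 6, 10}  B5 = {3, 4, 5, 8, 10}  B6 = {0, 2, 3, 5, 10}  B7 = {1, 3, 4, 8, 10}
Tree: B1–B2, B1–B3, B2–B4, B2–B5, B1–B6, B5–B7
Every bag has size at most 5, so the width is 5 − 1 = 4 and tw(G) ≤ 4. Conversely, {1, 3, 4, 8, 10} is a clique of size 5, and the vertices of any clique must share a bag in every tree decomposition; so some bag has ≥ 5 vertices and tw(G) ≥ 4. Therefore the treewidth is 4.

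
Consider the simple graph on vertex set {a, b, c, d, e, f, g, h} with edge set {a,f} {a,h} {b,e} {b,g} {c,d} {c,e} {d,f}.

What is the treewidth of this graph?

A width-1 tree decomposition is:
Bags: B1 = {b, g}  B2 = {b, e}  B3 = {c, e}  B4 = {c, d}  B5 = {d, f}  B6 = {a, f}  B7 = {a, h}
Tree: B1–B2, B2–B3, B3–B4, B4–B5, B5–B6, B6–B7
The largest bag has 2 vertices, giving width 1; this decomposition certifies tw(G) ≤ 1. Since G has at least one edge (e.g. g–b), it is not an edgeless graph, so tw(G) ≥ 1. Therefore the treewidth is 1.

1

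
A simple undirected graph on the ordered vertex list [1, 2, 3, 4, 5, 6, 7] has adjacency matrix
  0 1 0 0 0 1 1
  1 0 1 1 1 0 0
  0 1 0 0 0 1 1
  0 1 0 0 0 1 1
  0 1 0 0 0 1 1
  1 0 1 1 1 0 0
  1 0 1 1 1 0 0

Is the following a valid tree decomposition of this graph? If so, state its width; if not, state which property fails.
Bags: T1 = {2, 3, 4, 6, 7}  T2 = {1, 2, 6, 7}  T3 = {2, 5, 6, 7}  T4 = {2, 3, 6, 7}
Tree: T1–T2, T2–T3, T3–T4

No — bags containing vertex 3 are not connected in the tree.

A tree decomposition must satisfy three properties: every vertex lies in some bag; for every edge, both endpoints lie together in some bag; and for every vertex, the bags containing it form a connected subtree. Here bags containing vertex 3 are not connected in the tree, so the decomposition is invalid.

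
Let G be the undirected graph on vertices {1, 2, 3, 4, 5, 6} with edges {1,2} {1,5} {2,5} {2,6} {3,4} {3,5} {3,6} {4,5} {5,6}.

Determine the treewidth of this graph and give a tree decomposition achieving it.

Treewidth 2.
One such decomposition:
Bags: B1 = {3, 5, 6}  B2 = {2, 5, 6}  B3 = {3, 4, 5}  B4 = {1, 2, 5}
Tree: B1–B2, B1–B3, B2–B4

Each bag holds 3 vertices, so the decomposition has width 2, which upper-bounds the treewidth. For the lower bound, the 3 vertices {1, 2, 5} are pairwise adjacent, and any tree decomposition puts a clique entirely inside one bag — forcing width ≥ 2. Hence tw(G) = 2 exactly.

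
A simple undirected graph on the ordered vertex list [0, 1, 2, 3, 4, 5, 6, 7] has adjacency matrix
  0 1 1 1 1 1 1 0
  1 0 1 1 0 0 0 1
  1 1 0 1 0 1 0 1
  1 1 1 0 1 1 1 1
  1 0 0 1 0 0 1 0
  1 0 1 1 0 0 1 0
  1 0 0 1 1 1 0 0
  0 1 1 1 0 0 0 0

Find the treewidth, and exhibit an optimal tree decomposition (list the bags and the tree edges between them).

The largest bag has 4 vertices, giving width 3; this decomposition certifies tw(G) ≤ 3. For the lower bound, the 4 vertices {0, 1, 2, 3} are pairwise adjacent, and any tree decomposition puts a clique entirely inside one bag — forcing width ≥ 3. Therefore the treewidth is 3.

Treewidth 3.
One optimal decomposition is:
Bags: B1 = {0, 2, 3, 5}  B2 = {0, 3, 5, 6}  B3 = {0, 3, 4, 6}  B4 = {0, 1, 2, 3}  B5 = {1, 2, 3, 7}
Tree: B1–B2, B2–B3, B1–B4, B4–B5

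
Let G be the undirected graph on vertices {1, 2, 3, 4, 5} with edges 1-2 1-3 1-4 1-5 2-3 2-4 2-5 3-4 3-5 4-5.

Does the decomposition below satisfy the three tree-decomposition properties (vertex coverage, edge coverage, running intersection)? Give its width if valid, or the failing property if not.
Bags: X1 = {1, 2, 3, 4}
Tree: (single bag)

A tree decomposition must satisfy three properties: every vertex lies in some bag; for every edge, both endpoints lie together in some bag; and for every vertex, the bags containing it form a connected subtree. Here vertex 5 appears in no bag, so the decomposition is invalid.

No — vertex 5 appears in no bag.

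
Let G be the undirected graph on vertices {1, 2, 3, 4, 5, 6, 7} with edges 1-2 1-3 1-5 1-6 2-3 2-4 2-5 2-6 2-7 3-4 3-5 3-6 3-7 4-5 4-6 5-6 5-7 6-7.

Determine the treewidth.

A width-4 tree decomposition is:
Bags: B1 = {2, 3, 5, 6, 7}  B2 = {1, 2, 3, 5, 6}  B3 = {2, 3, 4, 5, 6}
Tree: B1–B2, B1–B3
Each bag holds 5 vertices, so the decomposition has width 4, which upper-bounds the treewidth. For the lower bound, the 5 vertices {1, 2, 3, 5, 6} are pairwise adjacent, and any tree decomposition puts a clique entirely inside one bag — forcing width ≥ 4. Therefore the treewidth is 4.

4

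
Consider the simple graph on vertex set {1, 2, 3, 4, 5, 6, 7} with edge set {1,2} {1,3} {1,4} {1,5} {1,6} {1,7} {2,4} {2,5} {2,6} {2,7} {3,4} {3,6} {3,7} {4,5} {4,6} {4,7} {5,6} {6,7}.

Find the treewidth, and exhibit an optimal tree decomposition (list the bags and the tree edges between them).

Treewidth 4.
One optimal decomposition is:
Bags: B1 = {1, 2, 4, 5, 6}  B2 = {1, 2, 4, 6, 7}  B3 = {1, 3, 4, 6, 7}
Tree: B1–B2, B2–B3

Each bag holds 5 vertices, so the decomposition has width 4, which upper-bounds the treewidth. On the other hand G contains the 5-clique {1, 2, 4, 5, 6}. A clique must lie in a single bag of any decomposition, so no decomposition can have width below 4. Hence tw(G) = 4 exactly.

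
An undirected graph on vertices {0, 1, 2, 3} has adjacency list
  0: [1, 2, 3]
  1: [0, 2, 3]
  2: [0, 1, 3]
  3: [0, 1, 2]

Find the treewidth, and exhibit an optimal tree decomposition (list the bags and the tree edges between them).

Treewidth 3.
One optimal decomposition is:
Bags: B1 = {0, 1, 2, 3}
Tree: (single bag)

With just one bag of size 4, the width is 4 − 1 = 3, so tw(G) ≤ 3. Conversely, {0, 1, 2, 3} is a clique of size 4, and the vertices of any clique must share a bag in every tree decomposition; so some bag has ≥ 4 vertices and tw(G) ≥ 3. Combining the bounds, tw(G) = 3.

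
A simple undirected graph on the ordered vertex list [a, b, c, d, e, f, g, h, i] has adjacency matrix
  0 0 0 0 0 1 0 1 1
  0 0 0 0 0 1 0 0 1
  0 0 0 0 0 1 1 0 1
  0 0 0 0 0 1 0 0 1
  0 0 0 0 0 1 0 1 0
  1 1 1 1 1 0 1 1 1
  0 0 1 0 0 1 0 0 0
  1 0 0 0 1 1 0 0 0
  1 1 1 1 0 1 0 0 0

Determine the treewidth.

2

A width-2 tree decomposition is:
Bags: B1 = {a, f, h}  B2 = {a, f, i}  B3 = {d, f, i}  B4 = {b, f, i}  B5 = {c, f, i}  B6 = {e, f, h}  B7 = {c, f, g}
Tree: B1–B2, B2–B3, B3–B4, B3–B5, B1–B6, B5–B7
The largest bag has 3 vertices, giving width 2; this decomposition certifies tw(G) ≤ 2. Conversely, {c, f, g} is a clique of size 3, and the vertices of any clique must share a bag in every tree decomposition; so some bag has ≥ 3 vertices and tw(G) ≥ 2. Combining the bounds, tw(G) = 2.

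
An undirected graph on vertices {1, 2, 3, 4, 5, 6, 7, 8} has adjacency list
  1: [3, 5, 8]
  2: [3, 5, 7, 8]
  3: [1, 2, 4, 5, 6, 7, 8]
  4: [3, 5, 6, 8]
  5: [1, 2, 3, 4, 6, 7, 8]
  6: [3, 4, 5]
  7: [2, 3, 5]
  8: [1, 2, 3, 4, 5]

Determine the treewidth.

A width-3 tree decomposition is:
Bags: B1 = {2, 3, 5, 7}  B2 = {2, 3, 5, 8}  B3 = {3, 4, 5, 8}  B4 = {1, 3, 5, 8}  B5 = {3, 4, 5, 6}
Tree: B1–B2, B2–B3, B3–B4, B3–B5
The largest bag has 4 vertices, giving width 3; this decomposition certifies tw(G) ≤ 3. Conversely, {1, 3, 5, 8} is a clique of size 4, and the vertices of any clique must share a bag in every tree decomposition; so some bag has ≥ 4 vertices and tw(G) ≥ 3. Combining the bounds, tw(G) = 3.

3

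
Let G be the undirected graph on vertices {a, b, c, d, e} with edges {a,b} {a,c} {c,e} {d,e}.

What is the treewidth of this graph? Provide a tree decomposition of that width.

Each bag holds 2 vertices, so the decomposition has width 1, which upper-bounds the treewidth. G has an edge, so its treewidth is at least 1. Combining the bounds, tw(G) = 1.

Treewidth 1.
One such decomposition:
Bags: B1 = {a, b}  B2 = {a, c}  B3 = {c, e}  B4 = {d, e}
Tree: B1–B2, B2–B3, B3–B4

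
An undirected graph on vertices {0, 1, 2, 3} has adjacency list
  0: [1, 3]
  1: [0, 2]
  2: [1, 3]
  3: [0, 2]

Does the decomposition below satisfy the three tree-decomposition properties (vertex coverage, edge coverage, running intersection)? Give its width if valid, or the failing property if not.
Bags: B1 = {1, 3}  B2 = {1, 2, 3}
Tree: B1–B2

A tree decomposition must satisfy three properties: every vertex lies in some bag; for every edge, both endpoints lie together in some bag; and for every vertex, the bags containing it form a connected subtree. Here vertex 0 appears in no bag, so the decomposition is invalid.

No — vertex 0 appears in no bag.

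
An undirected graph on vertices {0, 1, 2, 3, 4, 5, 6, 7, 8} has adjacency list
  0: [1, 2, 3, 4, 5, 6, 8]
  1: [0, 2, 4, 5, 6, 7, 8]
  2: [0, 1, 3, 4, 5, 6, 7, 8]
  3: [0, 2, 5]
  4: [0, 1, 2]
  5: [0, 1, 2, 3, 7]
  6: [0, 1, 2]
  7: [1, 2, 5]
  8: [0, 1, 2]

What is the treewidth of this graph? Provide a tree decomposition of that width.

Treewidth 3.
One optimal decomposition is:
Bags: B1 = {0, 1, 2, 5}  B2 = {0, 2, 3, 5}  B3 = {0, 1, 2, 8}  B4 = {1, 2, 5, 7}  B5 = {0, 1, 2, 6}  B6 = {0, 1, 2, 4}
Tree: B1–B2, B1–B3, B1–B4, B1–B5, B1–B6

The largest bag has 4 vertices, giving width 3; this decomposition certifies tw(G) ≤ 3. For the lower bound, the 4 vertices {0, 1, 2, 8} are pairwise adjacent, and any tree decomposition puts a clique entirely inside one bag — forcing width ≥ 3. The upper and lower bounds meet at 3, so that is the treewidth.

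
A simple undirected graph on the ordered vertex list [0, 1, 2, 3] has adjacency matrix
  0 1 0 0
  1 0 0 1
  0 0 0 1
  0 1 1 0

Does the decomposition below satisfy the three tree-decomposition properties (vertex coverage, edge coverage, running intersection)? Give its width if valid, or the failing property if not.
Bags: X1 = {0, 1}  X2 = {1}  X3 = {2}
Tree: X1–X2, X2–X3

A tree decomposition must satisfy three properties: every vertex lies in some bag; for every edge, both endpoints lie together in some bag; and for every vertex, the bags containing it form a connected subtree. Here vertex 3 appears in no bag, so the decomposition is invalid.

No — vertex 3 appears in no bag.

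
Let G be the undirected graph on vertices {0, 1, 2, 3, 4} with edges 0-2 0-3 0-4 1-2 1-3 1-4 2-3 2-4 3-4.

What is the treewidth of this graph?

3

A width-3 tree decomposition is:
Bags: B1 = {0, 2, 3, 4}  B2 = {1, 2, 3, 4}
Tree: B1–B2
The largest bag has 4 vertices, giving width 3; this decomposition certifies tw(G) ≤ 3. For the lower bound, the 4 vertices {0, 2, 3, 4} are pairwise adjacent, and any tree decomposition puts a clique entirely inside one bag — forcing width ≥ 3. Hence tw(G) = 3 exactly.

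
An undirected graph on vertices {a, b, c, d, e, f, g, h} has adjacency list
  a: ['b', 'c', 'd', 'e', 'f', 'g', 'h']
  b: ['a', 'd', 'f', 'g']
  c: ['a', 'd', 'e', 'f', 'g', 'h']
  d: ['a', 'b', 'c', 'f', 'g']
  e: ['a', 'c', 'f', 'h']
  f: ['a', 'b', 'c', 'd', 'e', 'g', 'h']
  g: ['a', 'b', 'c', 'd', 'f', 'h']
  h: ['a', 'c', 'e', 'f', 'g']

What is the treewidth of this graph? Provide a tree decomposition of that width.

Every bag has size at most 5, so the width is 5 − 1 = 4 and tw(G) ≤ 4. On the other hand G contains the 5-clique {a, c, d, f, g}. A clique must lie in a single bag of any decomposition, so no decomposition can have width below 4. Hence tw(G) = 4 exactly.

Treewidth 4.
One such decomposition:
Bags: B1 = {a, c, f, g, h}  B2 = {a, c, d, f, g}  B3 = {a, b, d, f, g}  B4 = {a, c, e, f, h}
Tree: B1–B2, B2–B3, B1–B4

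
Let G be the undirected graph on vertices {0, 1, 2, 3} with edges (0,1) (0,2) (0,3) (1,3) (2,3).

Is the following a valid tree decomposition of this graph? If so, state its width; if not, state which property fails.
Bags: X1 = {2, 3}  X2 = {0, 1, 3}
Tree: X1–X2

No — edge (0,2) lies in no bag.

A tree decomposition must satisfy three properties: every vertex lies in some bag; for every edge, both endpoints lie together in some bag; and for every vertex, the bags containing it form a connected subtree. Here edge (0,2) lies in no bag, so the decomposition is invalid.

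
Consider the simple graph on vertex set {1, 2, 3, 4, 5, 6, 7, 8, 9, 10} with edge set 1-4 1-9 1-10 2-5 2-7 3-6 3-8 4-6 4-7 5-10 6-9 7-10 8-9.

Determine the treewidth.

A width-2 tree decomposition is:
Bags: B1 = {3, 6, 8}  B2 = {6, 8, 9}  B3 = {4, 6, 9}  B4 = {1, 4, 9}  B5 = {1, 4, 7}  B6 = {1, 7, 10}  B7 = {2, 7, 10}  B8 = {2, 5, 10}
Tree: B1–B2, B2–B3, B3–B4, B4–B5, B5–B6, B6–B7, B7–B8
Each bag holds 3 vertices, so the decomposition has width 2, which upper-bounds the treewidth. For the lower bound, G contains the cycle 3–8–9–6–3, so G is not a forest; only forests have treewidth ≤ 1, hence tw(G) ≥ 2. Combining the bounds, tw(G) = 2.

2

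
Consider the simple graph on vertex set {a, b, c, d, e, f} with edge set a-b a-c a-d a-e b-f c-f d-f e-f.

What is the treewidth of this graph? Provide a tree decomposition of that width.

Every bag has size at most 3, so the width is 3 − 1 = 2 and tw(G) ≤ 2. The edges f–b–a–c–f form a cycle, so G is not a tree and its treewidth is at least 2. Combining the bounds, tw(G) = 2.

Treewidth 2.
Bags: B1 = {a, b, f}  B2 = {a, c, f}  B3 = {a, e, f}  B4 = {a, d, f}
Tree: B1–B2, B2–B3, B3–B4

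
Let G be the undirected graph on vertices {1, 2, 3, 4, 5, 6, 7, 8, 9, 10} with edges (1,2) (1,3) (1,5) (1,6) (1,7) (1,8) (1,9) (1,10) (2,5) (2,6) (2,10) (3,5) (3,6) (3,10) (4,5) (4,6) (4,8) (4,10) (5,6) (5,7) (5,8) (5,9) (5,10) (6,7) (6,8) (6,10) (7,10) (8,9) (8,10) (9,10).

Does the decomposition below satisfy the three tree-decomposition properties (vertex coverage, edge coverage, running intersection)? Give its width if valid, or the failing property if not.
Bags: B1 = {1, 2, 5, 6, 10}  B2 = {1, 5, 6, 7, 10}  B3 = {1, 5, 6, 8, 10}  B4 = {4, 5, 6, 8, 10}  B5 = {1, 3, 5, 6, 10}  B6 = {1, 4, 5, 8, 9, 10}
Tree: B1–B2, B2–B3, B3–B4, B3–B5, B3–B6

A tree decomposition must satisfy three properties: every vertex lies in some bag; for every edge, both endpoints lie together in some bag; and for every vertex, the bags containing it form a connected subtree. Here bags containing vertex 4 are not connected in the tree, so the decomposition is invalid.

No — bags containing vertex 4 are not connected in the tree.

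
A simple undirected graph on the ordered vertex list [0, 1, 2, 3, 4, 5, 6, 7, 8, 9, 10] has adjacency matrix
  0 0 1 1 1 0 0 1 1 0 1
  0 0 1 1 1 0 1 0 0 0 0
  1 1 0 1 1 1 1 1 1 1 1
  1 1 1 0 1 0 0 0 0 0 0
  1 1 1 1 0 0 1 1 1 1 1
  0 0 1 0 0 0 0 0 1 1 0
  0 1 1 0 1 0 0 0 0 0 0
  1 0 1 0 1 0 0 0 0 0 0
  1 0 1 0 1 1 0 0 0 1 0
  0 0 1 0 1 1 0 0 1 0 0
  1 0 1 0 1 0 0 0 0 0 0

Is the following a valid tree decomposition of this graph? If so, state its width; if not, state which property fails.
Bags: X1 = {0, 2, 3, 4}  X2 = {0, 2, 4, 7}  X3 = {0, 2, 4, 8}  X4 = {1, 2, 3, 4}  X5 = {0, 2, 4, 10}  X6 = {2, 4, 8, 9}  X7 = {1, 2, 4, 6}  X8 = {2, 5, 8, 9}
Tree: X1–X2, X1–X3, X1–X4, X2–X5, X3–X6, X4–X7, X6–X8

Every vertex of G appears in some bag (union = {0, 1, 2, 3, 4, 5, 6, 7, 8, 9, 10}); every edge is covered by a bag; and for each vertex v the set of bags containing v is connected in the bag tree. The decomposition is therefore valid. The largest bag has 4 vertices, so the width is 3.

Yes; width 3.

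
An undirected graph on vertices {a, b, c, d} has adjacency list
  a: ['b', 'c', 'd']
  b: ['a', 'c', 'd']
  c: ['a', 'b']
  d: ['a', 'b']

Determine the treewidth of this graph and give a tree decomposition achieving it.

Each bag holds 3 vertices, so the decomposition has width 2, which upper-bounds the treewidth. On the other hand G contains the 3-clique {a, b, d}. A clique must lie in a single bag of any decomposition, so no decomposition can have width below 2. Hence tw(G) = 2 exactly.

Treewidth 2.
Bags: B1 = {a, b, c}  B2 = {a, b, d}
Tree: B1–B2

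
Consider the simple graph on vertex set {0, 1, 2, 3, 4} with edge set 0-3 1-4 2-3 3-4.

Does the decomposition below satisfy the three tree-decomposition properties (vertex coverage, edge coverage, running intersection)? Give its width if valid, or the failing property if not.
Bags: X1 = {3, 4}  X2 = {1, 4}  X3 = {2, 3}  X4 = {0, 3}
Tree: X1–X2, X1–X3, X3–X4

Yes; width 1.

Checking the three conditions: (i) the bags cover all of {0, 1, 2, 3, 4}; (ii) for each edge, some bag contains both endpoints; (iii) the bags containing any fixed vertex form a subtree. All hold, so the decomposition is valid with width 2 − 1 = 1.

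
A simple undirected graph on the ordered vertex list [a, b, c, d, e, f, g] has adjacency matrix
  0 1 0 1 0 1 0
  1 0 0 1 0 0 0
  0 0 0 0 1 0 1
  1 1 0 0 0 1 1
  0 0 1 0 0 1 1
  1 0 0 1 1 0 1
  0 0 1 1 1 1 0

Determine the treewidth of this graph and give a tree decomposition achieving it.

Treewidth 2.
One optimal decomposition is:
Bags: B1 = {a, d, f}  B2 = {d, f, g}  B3 = {a, b, d}  B4 = {e, f, g}  B5 = {c, e, g}
Tree: B1–B2, B1–B3, B2–B4, B4–B5

Each bag holds 3 vertices, so the decomposition has width 2, which upper-bounds the treewidth. For the lower bound, the 3 vertices {d, f, g} are pairwise adjacent, and any tree decomposition puts a clique entirely inside one bag — forcing width ≥ 2. Hence tw(G) = 2 exactly.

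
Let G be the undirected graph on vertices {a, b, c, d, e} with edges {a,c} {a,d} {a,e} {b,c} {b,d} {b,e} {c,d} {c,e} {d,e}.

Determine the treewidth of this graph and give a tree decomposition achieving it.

Treewidth 3.
One optimal decomposition is:
Bags: B1 = {a, c, d, e}  B2 = {b, c, d, e}
Tree: B1–B2

Each bag holds 4 vertices, so the decomposition has width 3, which upper-bounds the treewidth. Conversely, {a, c, d, e} is a clique of size 4, and the vertices of any clique must share a bag in every tree decomposition; so some bag has ≥ 4 vertices and tw(G) ≥ 3. Therefore the treewidth is 3.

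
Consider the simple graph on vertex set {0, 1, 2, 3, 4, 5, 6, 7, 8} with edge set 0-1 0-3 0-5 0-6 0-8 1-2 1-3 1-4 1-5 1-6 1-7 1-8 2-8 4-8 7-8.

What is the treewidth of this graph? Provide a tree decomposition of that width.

Every bag has size at most 3, so the width is 3 − 1 = 2 and tw(G) ≤ 2. For the lower bound, the 3 vertices {0, 1, 8} are pairwise adjacent, and any tree decomposition puts a clique entirely inside one bag — forcing width ≥ 2. Hence tw(G) = 2 exactly.

Treewidth 2.
One optimal decomposition is:
Bags: B1 = {0, 1, 8}  B2 = {1, 4, 8}  B3 = {0, 1, 5}  B4 = {0, 1, 6}  B5 = {0, 1, 3}  B6 = {1, 2, 8}  B7 = {1, 7, 8}
Tree: B1–B2, B1–B3, B3–B4, B3–B5, B2–B6, B1–B7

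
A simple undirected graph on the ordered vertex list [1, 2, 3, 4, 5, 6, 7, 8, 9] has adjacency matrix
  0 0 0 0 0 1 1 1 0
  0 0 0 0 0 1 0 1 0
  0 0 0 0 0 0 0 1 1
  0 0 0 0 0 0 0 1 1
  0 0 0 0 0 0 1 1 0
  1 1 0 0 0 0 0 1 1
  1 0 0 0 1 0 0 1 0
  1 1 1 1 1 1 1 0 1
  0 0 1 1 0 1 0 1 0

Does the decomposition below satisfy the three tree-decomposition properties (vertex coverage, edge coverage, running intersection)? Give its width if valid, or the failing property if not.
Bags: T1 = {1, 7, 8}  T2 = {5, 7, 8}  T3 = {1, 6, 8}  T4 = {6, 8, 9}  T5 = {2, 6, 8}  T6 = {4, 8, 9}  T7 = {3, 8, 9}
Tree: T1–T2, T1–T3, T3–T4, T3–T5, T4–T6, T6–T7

Checking the three conditions: (i) the bags cover all of {1, 2, 3, 4, 5, 6, 7, 8, 9}; (ii) for each edge, some bag contains both endpoints; (iii) the bags containing any fixed vertex form a subtree. All hold, so the decomposition is valid with width 3 − 1 = 2.

Yes; width 2.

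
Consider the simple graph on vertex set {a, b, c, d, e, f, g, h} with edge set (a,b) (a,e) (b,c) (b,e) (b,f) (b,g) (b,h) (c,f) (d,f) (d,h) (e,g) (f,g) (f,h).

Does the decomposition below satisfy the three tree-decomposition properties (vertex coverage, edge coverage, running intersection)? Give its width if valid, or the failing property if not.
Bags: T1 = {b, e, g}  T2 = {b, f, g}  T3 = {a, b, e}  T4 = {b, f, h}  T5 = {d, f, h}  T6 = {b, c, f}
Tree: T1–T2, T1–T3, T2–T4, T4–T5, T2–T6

Every vertex of G appears in some bag (union = {a, b, c, d, e, f, g, h}); every edge is covered by a bag; and for each vertex v the set of bags containing v is connected in the bag tree. The decomposition is therefore valid. The largest bag has 3 vertices, so the width is 2.

Yes; width 2.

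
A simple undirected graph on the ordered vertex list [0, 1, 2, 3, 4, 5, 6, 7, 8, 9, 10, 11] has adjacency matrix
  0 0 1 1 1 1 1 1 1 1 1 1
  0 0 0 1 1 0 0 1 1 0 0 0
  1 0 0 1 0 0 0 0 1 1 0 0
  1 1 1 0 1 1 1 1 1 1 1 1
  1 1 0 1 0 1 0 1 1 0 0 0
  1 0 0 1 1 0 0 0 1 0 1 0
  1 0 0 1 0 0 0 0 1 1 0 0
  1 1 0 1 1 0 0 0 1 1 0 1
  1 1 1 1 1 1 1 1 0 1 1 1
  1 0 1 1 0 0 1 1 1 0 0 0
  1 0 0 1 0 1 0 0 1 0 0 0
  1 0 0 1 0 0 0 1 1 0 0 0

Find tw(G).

A width-4 tree decomposition is:
Bags: B1 = {0, 3, 4, 5, 8}  B2 = {0, 3, 4, 7, 8}  B3 = {0, 3, 7, 8, 11}  B4 = {0, 3, 7, 8, 9}  B5 = {0, 2, 3, 8, 9}  B6 = {1, 3, 4, 7, 8}  B7 = {0, 3, 6, 8, 9}  B8 = {0, 3, 5, 8, 10}
Tree: B1–B2, B2–B3, B2–B4, B4–B5, B2–B6, B4–B7, B1–B8
The largest bag has 5 vertices, giving width 4; this decomposition certifies tw(G) ≤ 4. Conversely, {0, 2, 3, 8, 9} is a clique of size 5, and the vertices of any clique must share a bag in every tree decomposition; so some bag has ≥ 5 vertices and tw(G) ≥ 4. The upper and lower bounds meet at 4, so that is the treewidth.

4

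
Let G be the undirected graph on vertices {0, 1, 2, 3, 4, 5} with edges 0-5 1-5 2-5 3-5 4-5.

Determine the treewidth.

1

A width-1 tree decomposition is:
Bags: B1 = {2, 5}  B2 = {0, 5}  B3 = {1, 5}  B4 = {4, 5}  B5 = {3, 5}
Tree: B1–B2, B2–B3, B1–B4, B2–B5
Every bag has size at most 2, so the width is 2 − 1 = 1 and tw(G) ≤ 1. Since G has at least one edge (e.g. 5–2), it is not an edgeless graph, so tw(G) ≥ 1. Combining the bounds, tw(G) = 1.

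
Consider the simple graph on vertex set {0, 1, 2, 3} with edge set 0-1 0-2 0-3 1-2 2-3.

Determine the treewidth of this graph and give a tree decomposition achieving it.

Treewidth 2.
One optimal decomposition is:
Bags: B1 = {0, 1, 2}  B2 = {0, 2, 3}
Tree: B1–B2

Each bag holds 3 vertices, so the decomposition has width 2, which upper-bounds the treewidth. For the lower bound, the 3 vertices {0, 1, 2} are pairwise adjacent, and any tree decomposition puts a clique entirely inside one bag — forcing width ≥ 2. The upper and lower bounds meet at 2, so that is the treewidth.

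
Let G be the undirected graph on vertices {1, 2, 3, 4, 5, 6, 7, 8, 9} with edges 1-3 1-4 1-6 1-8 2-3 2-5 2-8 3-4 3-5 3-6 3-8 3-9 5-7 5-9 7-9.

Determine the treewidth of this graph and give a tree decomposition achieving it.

The largest bag has 3 vertices, giving width 2; this decomposition certifies tw(G) ≤ 2. On the other hand G contains the 3-clique {1, 3, 8}. A clique must lie in a single bag of any decomposition, so no decomposition can have width below 2. The upper and lower bounds meet at 2, so that is the treewidth.

Treewidth 2.
Bags: B1 = {1, 3, 8}  B2 = {2, 3, 8}  B3 = {2, 3, 5}  B4 = {1, 3, 4}  B5 = {1, 3, 6}  B6 = {3, 5, 9}  B7 = {5, 7, 9}
Tree: B1–B2, B2–B3, B1–B4, B1–B5, B3–B6, B6–B7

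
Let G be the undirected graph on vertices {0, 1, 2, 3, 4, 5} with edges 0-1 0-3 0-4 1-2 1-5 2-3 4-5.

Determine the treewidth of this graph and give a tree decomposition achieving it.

The largest bag has 3 vertices, giving width 2; this decomposition certifies tw(G) ≤ 2. Since 5–4–0–1–5 is a cycle in G, G is not acyclic. Forests are exactly the graphs of treewidth ≤ 1, so tw(G) ≥ 2. The upper and lower bounds meet at 2, so that is the treewidth.

Treewidth 2.
Bags: B1 = {1, 4, 5}  B2 = {0, 1, 4}  B3 = {0, 1, 2}  B4 = {0, 2, 3}
Tree: B1–B2, B2–B3, B3–B4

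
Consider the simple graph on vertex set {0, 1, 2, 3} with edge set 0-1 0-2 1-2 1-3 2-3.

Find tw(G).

A width-2 tree decomposition is:
Bags: B1 = {1, 2, 3}  B2 = {0, 1, 2}
Tree: B1–B2
Each bag holds 3 vertices, so the decomposition has width 2, which upper-bounds the treewidth. For the lower bound, the 3 vertices {0, 1, 2} are pairwise adjacent, and any tree decomposition puts a clique entirely inside one bag — forcing width ≥ 2. Combining the bounds, tw(G) = 2.

2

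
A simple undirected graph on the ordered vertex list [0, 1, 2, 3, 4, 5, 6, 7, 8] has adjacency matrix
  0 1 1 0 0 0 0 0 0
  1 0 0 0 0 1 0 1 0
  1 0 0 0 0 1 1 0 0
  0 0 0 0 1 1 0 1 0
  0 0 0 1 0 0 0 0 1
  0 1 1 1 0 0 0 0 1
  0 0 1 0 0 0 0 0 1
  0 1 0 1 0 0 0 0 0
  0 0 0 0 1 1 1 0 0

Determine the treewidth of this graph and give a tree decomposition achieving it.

Treewidth 3.
One such decomposition:
Bags: B1 = {0, 2, 6, 8}  B2 = {0, 2, 5, 8}  B3 = {0, 1, 5, 8}  B4 = {1, 4, 5, 8}  B5 = {1, 3, 4, 5}  B6 = {1, 3, 4, 7}
Tree: B1–B2, B2–B3, B3–B4, B4–B5, B5–B6

Every bag has size at most 4, so the width is 4 − 1 = 3 and tw(G) ≤ 3. For the lower bound: the 4 vertex sets {0,2,6}, {8}, {5}, {1,3,4,7} are disjoint, each induces a connected subgraph, and every pair is joined by at least one edge of G. Contracting each set to a single vertex therefore yields K_{4} as a minor, and since treewidth is minor-monotone, tw(G) ≥ tw(K_{4}) = 3. Combining the bounds, tw(G) = 3.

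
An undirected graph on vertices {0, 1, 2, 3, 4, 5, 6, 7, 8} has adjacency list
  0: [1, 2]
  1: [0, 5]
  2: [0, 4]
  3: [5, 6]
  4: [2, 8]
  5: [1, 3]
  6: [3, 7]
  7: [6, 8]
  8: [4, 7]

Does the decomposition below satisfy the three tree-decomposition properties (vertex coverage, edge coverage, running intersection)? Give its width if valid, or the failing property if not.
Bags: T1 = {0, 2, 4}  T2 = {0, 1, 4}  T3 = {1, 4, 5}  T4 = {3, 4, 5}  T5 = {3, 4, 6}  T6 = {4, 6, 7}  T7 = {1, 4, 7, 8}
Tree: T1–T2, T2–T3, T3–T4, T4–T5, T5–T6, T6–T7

A tree decomposition must satisfy three properties: every vertex lies in some bag; for every edge, both endpoints lie together in some bag; and for every vertex, the bags containing it form a connected subtree. Here bags containing vertex 1 are not connected in the tree, so the decomposition is invalid.

No — bags containing vertex 1 are not connected in the tree.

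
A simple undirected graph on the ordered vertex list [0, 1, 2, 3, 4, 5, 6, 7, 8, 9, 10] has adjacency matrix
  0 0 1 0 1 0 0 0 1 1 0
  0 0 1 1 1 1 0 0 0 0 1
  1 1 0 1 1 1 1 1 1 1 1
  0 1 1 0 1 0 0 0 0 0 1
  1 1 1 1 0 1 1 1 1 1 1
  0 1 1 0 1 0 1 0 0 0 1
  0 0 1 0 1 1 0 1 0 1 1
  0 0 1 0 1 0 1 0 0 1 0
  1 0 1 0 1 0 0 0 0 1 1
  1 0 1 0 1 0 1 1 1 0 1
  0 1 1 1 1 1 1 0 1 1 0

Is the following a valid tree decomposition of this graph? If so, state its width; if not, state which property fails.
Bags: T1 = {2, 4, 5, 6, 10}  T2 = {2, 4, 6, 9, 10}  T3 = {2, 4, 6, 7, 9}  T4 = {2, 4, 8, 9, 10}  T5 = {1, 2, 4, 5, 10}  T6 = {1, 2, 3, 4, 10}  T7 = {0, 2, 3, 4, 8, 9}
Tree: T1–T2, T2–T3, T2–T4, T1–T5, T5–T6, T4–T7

A tree decomposition must satisfy three properties: every vertex lies in some bag; for every edge, both endpoints lie together in some bag; and for every vertex, the bags containing it form a connected subtree. Here bags containing vertex 3 are not connected in the tree, so the decomposition is invalid.

No — bags containing vertex 3 are not connected in the tree.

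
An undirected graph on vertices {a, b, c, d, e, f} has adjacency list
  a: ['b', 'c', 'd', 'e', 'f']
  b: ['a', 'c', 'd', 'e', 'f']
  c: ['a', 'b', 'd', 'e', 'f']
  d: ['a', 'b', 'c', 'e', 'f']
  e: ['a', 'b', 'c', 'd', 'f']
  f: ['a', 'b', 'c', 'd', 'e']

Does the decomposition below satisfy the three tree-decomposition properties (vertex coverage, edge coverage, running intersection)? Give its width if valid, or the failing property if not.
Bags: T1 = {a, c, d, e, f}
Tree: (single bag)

No — vertex b appears in no bag.

A tree decomposition must satisfy three properties: every vertex lies in some bag; for every edge, both endpoints lie together in some bag; and for every vertex, the bags containing it form a connected subtree. Here vertex b appears in no bag, so the decomposition is invalid.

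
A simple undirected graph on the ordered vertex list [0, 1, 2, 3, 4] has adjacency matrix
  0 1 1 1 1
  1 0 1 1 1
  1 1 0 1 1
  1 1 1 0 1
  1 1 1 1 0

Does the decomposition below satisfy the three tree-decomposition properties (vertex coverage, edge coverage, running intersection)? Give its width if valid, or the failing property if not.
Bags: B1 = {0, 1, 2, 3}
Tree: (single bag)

A tree decomposition must satisfy three properties: every vertex lies in some bag; for every edge, both endpoints lie together in some bag; and for every vertex, the bags containing it form a connected subtree. Here vertex 4 appears in no bag, so the decomposition is invalid.

No — vertex 4 appears in no bag.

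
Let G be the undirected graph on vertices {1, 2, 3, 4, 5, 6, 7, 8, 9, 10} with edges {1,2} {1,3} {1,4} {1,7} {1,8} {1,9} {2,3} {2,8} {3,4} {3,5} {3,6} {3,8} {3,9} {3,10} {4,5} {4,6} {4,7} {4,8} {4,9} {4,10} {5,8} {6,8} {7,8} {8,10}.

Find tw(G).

A width-3 tree decomposition is:
Bags: B1 = {1, 2, 3, 8}  B2 = {1, 3, 4, 8}  B3 = {1, 4, 7, 8}  B4 = {3, 4, 8, 10}  B5 = {3, 4, 6, 8}  B6 = {1, 3, 4, 9}  B7 = {3, 4, 5, 8}
Tree: B1–B2, B2–B3, B2–B4, B2–B5, B2–B6, B4–B7
Every bag has size at most 4, so the width is 4 − 1 = 3 and tw(G) ≤ 3. Conversely, {1, 2, 3, 8} is a clique of size 4, and the vertices of any clique must share a bag in every tree decomposition; so some bag has ≥ 4 vertices and tw(G) ≥ 3. Therefore the treewidth is 3.

3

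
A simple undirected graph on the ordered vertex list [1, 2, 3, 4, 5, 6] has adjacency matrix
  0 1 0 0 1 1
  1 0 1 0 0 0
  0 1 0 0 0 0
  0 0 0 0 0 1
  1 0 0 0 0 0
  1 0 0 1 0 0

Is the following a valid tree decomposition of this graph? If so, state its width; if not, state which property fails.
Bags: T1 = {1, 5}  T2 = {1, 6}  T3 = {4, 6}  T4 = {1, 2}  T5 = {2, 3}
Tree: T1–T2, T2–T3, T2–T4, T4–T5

Vertex coverage: the bags together contain {1, 2, 3, 4, 5, 6}, the full vertex set. Edge coverage: each edge of G has both endpoints in at least one bag. Running intersection: for every vertex, the bags containing it form a connected subtree. All three properties hold, so this is a valid tree decomposition of width max|bag| − 1 = 1, and hence tw(G) ≤ 1.

Yes; width 1.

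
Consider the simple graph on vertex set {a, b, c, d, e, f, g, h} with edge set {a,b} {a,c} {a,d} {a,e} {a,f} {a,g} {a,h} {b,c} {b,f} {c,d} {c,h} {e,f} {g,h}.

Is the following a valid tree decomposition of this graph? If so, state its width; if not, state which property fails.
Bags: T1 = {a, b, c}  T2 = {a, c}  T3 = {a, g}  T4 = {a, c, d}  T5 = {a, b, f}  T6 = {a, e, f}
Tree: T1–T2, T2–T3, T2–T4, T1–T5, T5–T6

A tree decomposition must satisfy three properties: every vertex lies in some bag; for every edge, both endpoints lie together in some bag; and for every vertex, the bags containing it form a connected subtree. Here vertex h appears in no bag, so the decomposition is invalid.

No — vertex h appears in no bag.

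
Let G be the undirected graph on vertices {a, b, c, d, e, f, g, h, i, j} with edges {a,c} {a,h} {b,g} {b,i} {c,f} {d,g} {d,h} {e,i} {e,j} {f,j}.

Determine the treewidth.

2

A width-2 tree decomposition is:
Bags: B1 = {e, f, j}  B2 = {e, f, i}  B3 = {b, f, i}  B4 = {b, f, g}  B5 = {d, f, g}  B6 = {d, f, h}  B7 = {a, f, h}  B8 = {a, c, f}
Tree: B1–B2, B2–B3, B3–B4, B4–B5, B5–B6, B6–B7, B7–B8
Every bag has size at most 3, so the width is 3 − 1 = 2 and tw(G) ≤ 2. For the lower bound, G contains the cycle f–j–e–i–b–g–d–h–a–c–f, so G is not a forest; only forests have treewidth ≤ 1, hence tw(G) ≥ 2. Therefore the treewidth is 2.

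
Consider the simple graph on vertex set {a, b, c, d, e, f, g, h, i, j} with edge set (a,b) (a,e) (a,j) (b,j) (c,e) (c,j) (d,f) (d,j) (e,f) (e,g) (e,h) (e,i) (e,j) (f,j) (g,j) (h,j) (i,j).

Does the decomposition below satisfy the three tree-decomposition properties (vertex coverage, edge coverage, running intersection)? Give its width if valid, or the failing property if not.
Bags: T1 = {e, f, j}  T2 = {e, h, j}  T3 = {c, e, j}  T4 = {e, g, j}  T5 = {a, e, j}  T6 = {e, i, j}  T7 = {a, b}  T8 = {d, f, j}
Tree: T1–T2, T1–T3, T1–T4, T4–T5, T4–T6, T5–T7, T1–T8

No — edge (j,b) lies in no bag.

A tree decomposition must satisfy three properties: every vertex lies in some bag; for every edge, both endpoints lie together in some bag; and for every vertex, the bags containing it form a connected subtree. Here edge (j,b) lies in no bag, so the decomposition is invalid.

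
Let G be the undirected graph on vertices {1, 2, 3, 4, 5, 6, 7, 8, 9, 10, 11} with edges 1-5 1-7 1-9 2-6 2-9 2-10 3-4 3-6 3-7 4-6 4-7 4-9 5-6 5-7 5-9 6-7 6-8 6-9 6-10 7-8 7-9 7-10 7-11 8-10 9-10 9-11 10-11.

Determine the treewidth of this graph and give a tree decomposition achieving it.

Every bag has size at most 4, so the width is 4 − 1 = 3 and tw(G) ≤ 3. For the lower bound, the 4 vertices {2, 6, 9, 10} are pairwise adjacent, and any tree decomposition puts a clique entirely inside one bag — forcing width ≥ 3. Hence tw(G) = 3 exactly.

Treewidth 3.
One optimal decomposition is:
Bags: B1 = {7, 9, 10, 11}  B2 = {6, 7, 9, 10}  B3 = {4, 6, 7, 9}  B4 = {6, 7, 8, 10}  B5 = {5, 6, 7, 9}  B6 = {3, 4, 6, 7}  B7 = {2, 6, 9, 10}  B8 = {1, 5, 7, 9}
Tree: B1–B2, B2–B3, B2–B4, B3–B5, B3–B6, B2–B7, B5–B8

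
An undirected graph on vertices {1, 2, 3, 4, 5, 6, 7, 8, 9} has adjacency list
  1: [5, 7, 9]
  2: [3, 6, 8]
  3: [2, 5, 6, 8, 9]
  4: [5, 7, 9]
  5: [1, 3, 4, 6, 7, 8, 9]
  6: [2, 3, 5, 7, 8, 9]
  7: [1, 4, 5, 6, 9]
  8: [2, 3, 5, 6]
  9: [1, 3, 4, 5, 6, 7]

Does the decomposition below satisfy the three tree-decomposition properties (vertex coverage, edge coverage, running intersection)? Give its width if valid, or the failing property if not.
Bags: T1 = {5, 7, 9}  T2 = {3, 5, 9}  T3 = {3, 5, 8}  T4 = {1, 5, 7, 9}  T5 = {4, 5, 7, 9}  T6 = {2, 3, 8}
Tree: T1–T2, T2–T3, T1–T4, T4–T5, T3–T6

No — vertex 6 appears in no bag.

A tree decomposition must satisfy three properties: every vertex lies in some bag; for every edge, both endpoints lie together in some bag; and for every vertex, the bags containing it form a connected subtree. Here vertex 6 appears in no bag, so the decomposition is invalid.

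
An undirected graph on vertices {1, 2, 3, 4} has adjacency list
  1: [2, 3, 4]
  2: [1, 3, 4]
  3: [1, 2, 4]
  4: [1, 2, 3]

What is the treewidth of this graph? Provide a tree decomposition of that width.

Treewidth 3.
One such decomposition:
Bags: B1 = {1, 2, 3, 4}
Tree: (single bag)

A single bag containing all 4 vertices is trivially a valid decomposition of width 3. On the other hand G contains the 4-clique {1, 2, 3, 4}. A clique must lie in a single bag of any decomposition, so no decomposition can have width below 3. Hence tw(G) = 3 exactly.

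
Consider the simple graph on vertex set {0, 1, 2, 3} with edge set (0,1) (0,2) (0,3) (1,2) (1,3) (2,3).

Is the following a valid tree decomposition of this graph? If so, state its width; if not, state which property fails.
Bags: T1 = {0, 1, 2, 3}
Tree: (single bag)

Checking the three conditions: (i) the bags cover all of {0, 1, 2, 3}; (ii) for each edge, some bag contains both endpoints; (iii) the bags containing any fixed vertex form a subtree. All hold, so the decomposition is valid with width 4 − 1 = 3.

Yes; width 3.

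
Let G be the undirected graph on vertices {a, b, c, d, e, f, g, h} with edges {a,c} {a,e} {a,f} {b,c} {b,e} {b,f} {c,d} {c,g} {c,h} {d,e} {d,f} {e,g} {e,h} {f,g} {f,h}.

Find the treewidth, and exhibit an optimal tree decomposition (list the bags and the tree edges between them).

Each bag holds 4 vertices, so the decomposition has width 3, which upper-bounds the treewidth. For the lower bound: the 4 vertex sets {d,e}, {c,g}, {f}, {a} are disjoint, each induces a connected subgraph, and every pair is joined by at least one edge of G. Contracting each set to a single vertex therefore yields K_{4} as a minor, and since treewidth is minor-monotone, tw(G) ≥ tw(K_{4}) = 3. Combining the bounds, tw(G) = 3.

Treewidth 3.
Bags: B1 = {c, d, e, f}  B2 = {c, e, f, g}  B3 = {a, c, e, f}  B4 = {c, e, f, h}  B5 = {b, c, e, f}
Tree: B1–B2, B2–B3, B3–B4, B4–B5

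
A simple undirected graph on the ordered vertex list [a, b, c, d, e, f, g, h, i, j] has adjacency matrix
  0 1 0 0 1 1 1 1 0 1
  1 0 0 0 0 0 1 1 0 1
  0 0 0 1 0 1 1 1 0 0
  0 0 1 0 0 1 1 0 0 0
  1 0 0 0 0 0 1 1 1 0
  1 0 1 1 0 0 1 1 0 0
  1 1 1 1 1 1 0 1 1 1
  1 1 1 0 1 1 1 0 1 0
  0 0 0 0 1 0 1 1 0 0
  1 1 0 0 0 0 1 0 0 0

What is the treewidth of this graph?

A width-3 tree decomposition is:
Bags: B1 = {a, f, g, h}  B2 = {a, b, g, h}  B3 = {c, f, g, h}  B4 = {a, b, g, j}  B5 = {c, d, f, g}  B6 = {a, e, g, h}  B7 = {e, g, h, i}
Tree: B1–B2, B1–B3, B2–B4, B3–B5, B1–B6, B6–B7
Each bag holds 4 vertices, so the decomposition has width 3, which upper-bounds the treewidth. Conversely, {c, d, f, g} is a clique of size 4, and the vertices of any clique must share a bag in every tree decomposition; so some bag has ≥ 4 vertices and tw(G) ≥ 3. The upper and lower bounds meet at 3, so that is the treewidth.

3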